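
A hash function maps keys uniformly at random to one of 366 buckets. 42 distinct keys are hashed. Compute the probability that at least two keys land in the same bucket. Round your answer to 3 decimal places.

0.913

It's easier to compute the probability that all 42 are distinct.
P(all distinct) = 366/366 · 365/366 · ··· · 325/366 ≈ 0.087.
So the probability of at least one match is 1 − 0.087 = 0.913.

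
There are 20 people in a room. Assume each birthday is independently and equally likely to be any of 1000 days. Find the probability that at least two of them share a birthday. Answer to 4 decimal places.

0.1741

It's easier to compute the probability that all 20 are distinct.
P(all distinct) = 1000/1000 · 999/1000 · ··· · 981/1000 ≈ 0.8259.
So the probability of at least one match is 1 − 0.8259 = 0.1741.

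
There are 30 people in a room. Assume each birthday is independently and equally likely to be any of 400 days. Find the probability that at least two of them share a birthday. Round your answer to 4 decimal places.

It's easier to compute the probability that all 30 are distinct.
P(all distinct) = 400/400 · 399/400 · ··· · 371/400 ≈ 0.3278.
So the probability of at least one match is 1 − 0.3278 = 0.6722.

0.6722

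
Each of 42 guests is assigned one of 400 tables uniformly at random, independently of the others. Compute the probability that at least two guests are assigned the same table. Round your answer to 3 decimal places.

It's easier to compute the probability that all 42 are distinct.
P(all distinct) = 400/400 · 399/400 · ··· · 359/400 ≈ 0.107.
So the probability of at least one match is 1 − 0.107 = 0.893.

0.893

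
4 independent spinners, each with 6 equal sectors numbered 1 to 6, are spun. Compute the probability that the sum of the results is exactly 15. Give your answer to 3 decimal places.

0.108

There are 6^4 = 1296 equally likely outcomes.
The number of ordered 4-tuples from {1,…,6} summing to 15 is 140.
P(sum = 15) = 140/1296 = 35/324 ≈ 0.108.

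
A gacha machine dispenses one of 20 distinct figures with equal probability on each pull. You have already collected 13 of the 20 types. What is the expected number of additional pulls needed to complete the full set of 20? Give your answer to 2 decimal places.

51.86

Starting from 13 distinct types, each trial gives a new one with probability (20−i)/20 when i types are held, so the wait for the next new type is 20/(20−i).
E = 20/7 + 20/6 + 20/5 + 20/4 + 20/3 + 20/2 + 20/1 = 363/7 ≈ 51.86.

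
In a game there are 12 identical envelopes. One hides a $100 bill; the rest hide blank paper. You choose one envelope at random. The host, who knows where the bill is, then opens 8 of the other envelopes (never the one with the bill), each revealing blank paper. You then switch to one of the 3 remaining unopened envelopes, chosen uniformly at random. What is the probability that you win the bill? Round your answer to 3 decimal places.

Your original envelope holds the bill with probability 1/12, so the other 11 collectively hold it with probability 11/12.
The host can always find 8 empty envelopes to open, so the reveals don't change that 11/12; it is now spread over the 3 remaining unopened envelopes.
P(win by switching) = (11/12) · (1/3) = 11/36 ≈ 0.306.

0.306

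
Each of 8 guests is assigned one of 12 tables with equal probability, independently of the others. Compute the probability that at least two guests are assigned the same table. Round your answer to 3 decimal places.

0.954

It's easier to compute the probability that all 8 are distinct.
P(all distinct) = 12/12 · 11/12 · ··· · 5/12 ≈ 0.046.
So the probability of at least one match is 1 − 0.046 = 0.954.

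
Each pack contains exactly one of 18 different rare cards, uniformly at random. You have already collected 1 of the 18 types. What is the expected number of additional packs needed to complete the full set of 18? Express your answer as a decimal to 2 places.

61.91

Starting from 1 distinct type, each trial gives a new one with probability (18−i)/18 when i types are held, so the wait for the next new type is 18/(18−i).
E = 18/17 + 18/16 + 18/15 + 18/14 + 18/13 + 18/12 + 18/11 + 18/10 + 18/9 + 18/8 + 18/7 + 18/6 + 18/5 + 18/4 + 18/3 + 18/2 + 18/1 = 42142223/680680 ≈ 61.91.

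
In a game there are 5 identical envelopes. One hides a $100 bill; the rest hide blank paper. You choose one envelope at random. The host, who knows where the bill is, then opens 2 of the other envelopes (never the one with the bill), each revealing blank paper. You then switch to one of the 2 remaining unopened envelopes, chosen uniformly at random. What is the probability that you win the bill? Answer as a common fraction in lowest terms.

Your original envelope holds the bill with probability 1/5, so the other 4 collectively hold it with probability 4/5.
The host can always find 2 empty envelopes to open, so the reveals don't change that 4/5; it is now spread over the 2 remaining unopened envelopes.
P(win by switching) = (4/5) · (1/2) = 2/5.

2/5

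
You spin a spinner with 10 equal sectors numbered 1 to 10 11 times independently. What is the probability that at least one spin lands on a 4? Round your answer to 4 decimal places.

P(no spin lands on a 4) = (9/10)^11 ≈ 0.3138.
P(at least one) = 1 − 0.3138 = 0.6862.

0.6862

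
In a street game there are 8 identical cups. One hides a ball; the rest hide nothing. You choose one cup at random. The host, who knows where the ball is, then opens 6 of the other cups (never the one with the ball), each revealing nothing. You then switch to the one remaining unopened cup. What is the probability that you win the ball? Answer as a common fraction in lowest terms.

7/8

Your original cup holds the ball with probability 1/8, so the other 7 collectively hold it with probability 7/8.
The host can always find 6 empty cups to open, so the reveals don't change that 7/8; it is now spread over the 1 remaining unopened cup.
P(win by switching) = (7/8) · (1/1) = 7/8.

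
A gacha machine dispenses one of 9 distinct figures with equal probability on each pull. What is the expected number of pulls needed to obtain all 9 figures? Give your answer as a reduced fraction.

7129/280

After i distinct types are collected, each trial gives a new one with probability (9−i)/9, so the expected wait for the next new type is 9/(9−i).
E = 9/9 + 9/8 + 9/7 + 9/6 + 9/5 + 9/4 + 9/3 + 9/2 + 9/1 = 7129/280.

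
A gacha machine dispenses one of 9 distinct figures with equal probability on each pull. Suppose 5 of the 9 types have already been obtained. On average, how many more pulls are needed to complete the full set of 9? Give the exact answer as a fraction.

Starting from 5 distinct types, each trial gives a new one with probability (9−i)/9 when i types are held, so the wait for the next new type is 9/(9−i).
E = 9/4 + 9/3 + 9/2 + 9/1 = 75/4.

75/4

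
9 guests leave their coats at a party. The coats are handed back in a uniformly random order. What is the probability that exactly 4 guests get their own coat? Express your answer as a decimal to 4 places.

0.0153

Choose which 4 of the 9 are fixed: C(9,4) = 126 ways.
The remaining 5 must have no fixed point: D(5) = 44.
P = 126·44/362880 = 11/720 ≈ 0.0153.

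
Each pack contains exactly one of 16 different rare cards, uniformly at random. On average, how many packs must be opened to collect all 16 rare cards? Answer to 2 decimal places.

54.09

After i distinct types are collected, each trial gives a new one with probability (16−i)/16, so the expected wait for the next new type is 16/(16−i).
E = 16/16 + 16/15 + 16/14 + 16/13 + 16/12 + 16/11 + 16/10 + 16/9 + 16/8 + 16/7 + 16/6 + 16/5 + 16/4 + 16/3 + 16/2 + 16/1 = 2436559/45045 ≈ 54.09.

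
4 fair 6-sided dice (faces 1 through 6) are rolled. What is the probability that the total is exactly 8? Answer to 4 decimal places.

0.0270

There are 6^4 = 1296 equally likely outcomes.
The number of ordered 4-tuples from {1,…,6} summing to 8 is 35.
P(sum = 8) = 35/1296 ≈ 0.0270.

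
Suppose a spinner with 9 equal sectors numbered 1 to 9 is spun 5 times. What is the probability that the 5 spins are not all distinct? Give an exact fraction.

P(all 5 different) = 9/9 · 8/9 · ··· · 5/9 = 560/2187.
P(at least two equal) = 1 − 560/2187 = 1627/2187.

1627/2187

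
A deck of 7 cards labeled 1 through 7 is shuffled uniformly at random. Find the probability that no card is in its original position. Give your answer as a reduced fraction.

This is the derangement probability: permutations of 7 with no fixed point.
D(7) = 7! · (1 − 1/1! + 1/2! − ··· + (−1)^7/7!) = 1854.
P = 1854/5040 = 103/280.

103/280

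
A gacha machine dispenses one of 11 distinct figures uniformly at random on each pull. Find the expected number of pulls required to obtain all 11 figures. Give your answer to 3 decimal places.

After i distinct types are collected, each trial gives a new one with probability (11−i)/11, so the expected wait for the next new type is 11/(11−i).
E = 11/11 + 11/10 + 11/9 + 11/8 + 11/7 + 11/6 + 11/5 + 11/4 + 11/3 + 11/2 + 11/1 = 83711/2520 ≈ 33.219.

33.219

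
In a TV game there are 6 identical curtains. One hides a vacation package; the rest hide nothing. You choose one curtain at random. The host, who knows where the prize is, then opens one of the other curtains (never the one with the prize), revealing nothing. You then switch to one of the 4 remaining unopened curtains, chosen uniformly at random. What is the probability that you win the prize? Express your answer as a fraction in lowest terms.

5/24

Your original curtain holds the prize with probability 1/6, so the other 5 collectively hold it with probability 5/6.
The host can always find an empty curtain to open, so this doesn't change that 5/6; it is now spread over the 4 remaining unopened curtains.
P(win by switching) = (5/6) · (1/4) = 5/24.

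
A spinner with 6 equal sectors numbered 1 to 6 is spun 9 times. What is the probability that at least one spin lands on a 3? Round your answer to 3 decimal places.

0.806

P(no spin lands on a 3) = (5/6)^9 ≈ 0.194.
P(at least one) = 1 − 0.194 = 0.806.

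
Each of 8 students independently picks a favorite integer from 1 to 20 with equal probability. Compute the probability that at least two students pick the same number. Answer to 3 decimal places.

0.802

It's easier to compute the probability that all 8 are distinct.
P(all distinct) = 20/20 · 19/20 · ··· · 13/20 ≈ 0.198.
So the probability of at least one match is 1 − 0.198 = 0.802.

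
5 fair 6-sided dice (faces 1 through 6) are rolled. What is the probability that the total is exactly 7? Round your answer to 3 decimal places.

0.002

There are 6^5 = 7776 equally likely outcomes.
The number of ordered 5-tuples from {1,…,6} summing to 7 is 15.
P(sum = 7) = 15/7776 = 5/2592 ≈ 0.002.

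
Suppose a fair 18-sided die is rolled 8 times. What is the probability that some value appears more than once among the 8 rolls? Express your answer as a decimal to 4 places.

0.8399

P(all 8 different) = 18/18 · 17/18 · ··· · 11/18 ≈ 0.1601.
P(at least two equal) = 1 − 0.1601 = 0.8399.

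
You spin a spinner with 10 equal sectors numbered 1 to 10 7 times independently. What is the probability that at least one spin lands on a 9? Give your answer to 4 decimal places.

P(no spin lands on a 9) = (9/10)^7 ≈ 0.4783.
P(at least one) = 1 − 0.4783 = 0.5217.

0.5217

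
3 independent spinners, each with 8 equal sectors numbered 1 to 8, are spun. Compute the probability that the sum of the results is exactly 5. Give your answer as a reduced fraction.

There are 8^3 = 512 equally likely outcomes.
The number of ordered 3-tuples from {1,…,8} summing to 5 is 6.
P(sum = 5) = 6/512 = 3/256.

3/256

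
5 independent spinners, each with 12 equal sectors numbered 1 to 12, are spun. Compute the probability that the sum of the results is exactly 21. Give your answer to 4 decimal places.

0.0181

There are 12^5 = 248832 equally likely outcomes.
The number of ordered 5-tuples from {1,…,12} summing to 21 is 4495.
P(sum = 21) = 4495/248832 ≈ 0.0181.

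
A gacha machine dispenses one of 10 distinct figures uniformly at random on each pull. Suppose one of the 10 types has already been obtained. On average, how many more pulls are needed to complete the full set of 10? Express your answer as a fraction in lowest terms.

Starting from 1 distinct type, each trial gives a new one with probability (10−i)/10 when i types are held, so the wait for the next new type is 10/(10−i).
E = 10/9 + 10/8 + 10/7 + 10/6 + 10/5 + 10/4 + 10/3 + 10/2 + 10/1 = 7129/252.

7129/252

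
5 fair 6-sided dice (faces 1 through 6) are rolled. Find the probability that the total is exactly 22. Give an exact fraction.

35/648

There are 6^5 = 7776 equally likely outcomes.
The number of ordered 5-tuples from {1,…,6} summing to 22 is 420.
P(sum = 22) = 420/7776 = 35/648.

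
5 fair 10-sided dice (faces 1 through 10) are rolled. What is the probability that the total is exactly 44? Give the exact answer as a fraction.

21/10000

There are 10^5 = 100000 equally likely outcomes.
The number of ordered 5-tuples from {1,…,10} summing to 44 is 210.
P(sum = 44) = 210/100000 = 21/10000.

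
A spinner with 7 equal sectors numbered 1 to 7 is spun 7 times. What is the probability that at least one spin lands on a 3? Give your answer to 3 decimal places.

0.660

P(no spin lands on a 3) = (6/7)^7 ≈ 0.340.
P(at least one) = 1 − 0.340 = 0.660.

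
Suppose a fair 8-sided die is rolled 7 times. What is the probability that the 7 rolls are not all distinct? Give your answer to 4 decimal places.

P(all 7 different) = 8/8 · 7/8 · ··· · 2/8 ≈ 0.0192.
P(at least two equal) = 1 − 0.0192 = 0.9808.

0.9808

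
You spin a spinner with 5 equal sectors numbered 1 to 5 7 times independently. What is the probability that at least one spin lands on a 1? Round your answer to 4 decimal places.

P(no spin lands on a 1) = (4/5)^7 ≈ 0.2097.
P(at least one) = 1 − 0.2097 = 0.7903.

0.7903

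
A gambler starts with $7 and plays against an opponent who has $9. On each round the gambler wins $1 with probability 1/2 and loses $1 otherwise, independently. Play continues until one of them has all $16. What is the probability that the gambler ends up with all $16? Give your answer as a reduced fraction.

With a fair step, P(i) = ½P(i−1) + ½P(i+1) with P(0)=0, P(16)=1 has the linear solution P(i) = i/16.
P(7) = 7/16.

7/16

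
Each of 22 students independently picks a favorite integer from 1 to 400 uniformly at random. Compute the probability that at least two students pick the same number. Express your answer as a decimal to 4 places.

It's easier to compute the probability that all 22 are distinct.
P(all distinct) = 400/400 · 399/400 · ··· · 379/400 ≈ 0.5554.
So the probability of at least one match is 1 − 0.5554 = 0.4446.

0.4446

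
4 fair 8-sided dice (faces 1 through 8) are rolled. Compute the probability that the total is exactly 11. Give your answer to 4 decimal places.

0.0293

There are 8^4 = 4096 equally likely outcomes.
The number of ordered 4-tuples from {1,…,8} summing to 11 is 120.
P(sum = 11) = 120/4096 = 15/512 ≈ 0.0293.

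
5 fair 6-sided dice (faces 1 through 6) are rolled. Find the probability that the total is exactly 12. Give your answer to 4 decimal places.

0.0392

There are 6^5 = 7776 equally likely outcomes.
The number of ordered 5-tuples from {1,…,6} summing to 12 is 305.
P(sum = 12) = 305/7776 ≈ 0.0392.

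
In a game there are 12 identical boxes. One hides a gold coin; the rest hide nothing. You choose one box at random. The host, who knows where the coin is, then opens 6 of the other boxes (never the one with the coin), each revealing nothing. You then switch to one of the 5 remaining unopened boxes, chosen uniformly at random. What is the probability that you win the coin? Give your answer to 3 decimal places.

0.183

Your original box holds the coin with probability 1/12, so the other 11 collectively hold it with probability 11/12.
The host can always find 6 empty boxes to open, so the reveals don't change that 11/12; it is now spread over the 5 remaining unopened boxes.
P(win by switching) = (11/12) · (1/5) = 11/60 ≈ 0.183.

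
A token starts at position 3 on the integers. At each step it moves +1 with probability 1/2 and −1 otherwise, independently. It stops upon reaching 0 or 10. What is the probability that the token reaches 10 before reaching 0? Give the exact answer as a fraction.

3/10

With a fair step, P(i) = ½P(i−1) + ½P(i+1) with P(0)=0, P(10)=1 has the linear solution P(i) = i/10.
P(3) = 3/10.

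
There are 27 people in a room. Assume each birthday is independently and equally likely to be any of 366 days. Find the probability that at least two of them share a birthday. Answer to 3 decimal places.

0.626

It's easier to compute the probability that all 27 are distinct.
P(all distinct) = 366/366 · 365/366 · ··· · 340/366 ≈ 0.374.
So the probability of at least one match is 1 − 0.374 = 0.626.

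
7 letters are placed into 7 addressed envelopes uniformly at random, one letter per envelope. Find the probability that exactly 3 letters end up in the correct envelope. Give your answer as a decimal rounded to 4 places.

0.0625

Choose which 3 of the 7 are fixed: C(7,3) = 35 ways.
The remaining 4 must have no fixed point: D(4) = 9.
P = 35·9/5040 = 1/16 ≈ 0.0625.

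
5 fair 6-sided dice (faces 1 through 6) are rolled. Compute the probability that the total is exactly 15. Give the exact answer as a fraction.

217/2592

There are 6^5 = 7776 equally likely outcomes.
The number of ordered 5-tuples from {1,…,6} summing to 15 is 651.
P(sum = 15) = 651/7776 = 217/2592.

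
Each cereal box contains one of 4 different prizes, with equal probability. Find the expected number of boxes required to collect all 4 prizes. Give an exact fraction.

After i distinct types are collected, each trial gives a new one with probability (4−i)/4, so the expected wait for the next new type is 4/(4−i).
E = 4/4 + 4/3 + 4/2 + 4/1 = 25/3.

25/3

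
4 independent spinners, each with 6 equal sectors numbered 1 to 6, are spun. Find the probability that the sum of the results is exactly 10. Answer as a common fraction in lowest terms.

5/81

There are 6^4 = 1296 equally likely outcomes.
The number of ordered 4-tuples from {1,…,6} summing to 10 is 80.
P(sum = 10) = 80/1296 = 5/81.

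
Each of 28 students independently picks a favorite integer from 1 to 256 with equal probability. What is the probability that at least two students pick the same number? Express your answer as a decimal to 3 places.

It's easier to compute the probability that all 28 are distinct.
P(all distinct) = 256/256 · 255/256 · ··· · 229/256 ≈ 0.216.
So the probability of at least one match is 1 − 0.216 = 0.784.

0.784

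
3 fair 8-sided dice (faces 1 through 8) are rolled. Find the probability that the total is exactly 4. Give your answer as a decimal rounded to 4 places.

There are 8^3 = 512 equally likely outcomes.
The number of ordered 3-tuples from {1,…,8} summing to 4 is 3.
P(sum = 4) = 3/512 ≈ 0.0059.

0.0059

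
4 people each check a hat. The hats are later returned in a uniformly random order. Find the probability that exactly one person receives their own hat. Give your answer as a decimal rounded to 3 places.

0.333

Choose which one is fixed: C(4,1) = 4 ways.
The remaining 3 must have no fixed point: D(3) = 2.
P = 4·2/24 = 1/3 ≈ 0.333.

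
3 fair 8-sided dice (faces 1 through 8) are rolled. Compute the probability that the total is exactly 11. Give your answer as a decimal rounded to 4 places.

0.0820

There are 8^3 = 512 equally likely outcomes.
The number of ordered 3-tuples from {1,…,8} summing to 11 is 42.
P(sum = 11) = 42/512 = 21/256 ≈ 0.0820.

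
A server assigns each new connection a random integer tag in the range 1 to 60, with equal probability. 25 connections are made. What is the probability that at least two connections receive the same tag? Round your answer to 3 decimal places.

It's easier to compute the probability that all 25 are distinct.
P(all distinct) = 60/60 · 59/60 · ··· · 36/60 ≈ 0.003.
So the probability of at least one match is 1 − 0.003 = 0.997.

0.997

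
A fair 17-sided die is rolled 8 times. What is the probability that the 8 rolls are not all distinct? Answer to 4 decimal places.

P(all 8 different) = 17/17 · 16/17 · ··· · 10/17 ≈ 0.1405.
P(at least two equal) = 1 − 0.1405 = 0.8595.

0.8595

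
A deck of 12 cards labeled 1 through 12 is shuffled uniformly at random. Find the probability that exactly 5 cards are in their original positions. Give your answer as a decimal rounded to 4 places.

0.0031

Choose which 5 of the 12 are fixed: C(12,5) = 792 ways.
The remaining 7 must have no fixed point: D(7) = 1854.
P = 792·1854/479001600 = 103/33600 ≈ 0.0031.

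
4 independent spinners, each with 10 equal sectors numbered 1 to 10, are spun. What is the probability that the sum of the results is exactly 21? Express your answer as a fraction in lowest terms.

There are 10^4 = 10000 equally likely outcomes.
The number of ordered 4-tuples from {1,…,10} summing to 21 is 660.
P(sum = 21) = 660/10000 = 33/500.

33/500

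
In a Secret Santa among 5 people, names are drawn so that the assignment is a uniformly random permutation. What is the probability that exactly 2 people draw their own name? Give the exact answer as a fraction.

1/6

Choose which 2 of the 5 are fixed: C(5,2) = 10 ways.
The remaining 3 must have no fixed point: D(3) = 2.
P = 10·2/120 = 1/6.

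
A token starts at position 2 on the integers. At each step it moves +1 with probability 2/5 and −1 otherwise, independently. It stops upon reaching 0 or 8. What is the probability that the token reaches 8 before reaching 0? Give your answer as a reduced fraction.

Let r = q/p = (3/5)/(2/5) = 3/2. The recurrence P(i) = p·P(i+1) + q·P(i−1) with P(0)=0, P(8)=1 gives P(i) = (1 − r^i)/(1 − r^8).
P(2) = (1 − (3/2)^2) / (1 − (3/2)^8) = 64/1261.

64/1261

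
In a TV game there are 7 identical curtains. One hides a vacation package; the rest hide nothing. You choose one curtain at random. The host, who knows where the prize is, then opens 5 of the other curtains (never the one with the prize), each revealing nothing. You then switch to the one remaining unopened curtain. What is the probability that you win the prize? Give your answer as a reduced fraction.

6/7

Your original curtain holds the prize with probability 1/7, so the other 6 collectively hold it with probability 6/7.
The host can always find 5 empty curtains to open, so the reveals don't change that 6/7; it is now spread over the 1 remaining unopened curtain.
P(win by switching) = (6/7) · (1/1) = 6/7.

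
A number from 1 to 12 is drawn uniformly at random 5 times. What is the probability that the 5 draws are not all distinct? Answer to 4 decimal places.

P(all 5 different) = 12/12 · 11/12 · ··· · 8/12 ≈ 0.3819.
P(at least two equal) = 1 − 0.3819 = 0.6181.

0.6181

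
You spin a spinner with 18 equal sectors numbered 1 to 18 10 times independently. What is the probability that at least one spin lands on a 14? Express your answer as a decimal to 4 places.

0.4354

P(no spin lands on a 14) = (17/18)^10 ≈ 0.5646.
P(at least one) = 1 − 0.5646 = 0.4354.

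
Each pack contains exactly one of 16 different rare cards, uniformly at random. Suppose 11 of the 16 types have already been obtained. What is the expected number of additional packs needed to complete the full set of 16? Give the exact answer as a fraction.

Starting from 11 distinct types, each trial gives a new one with probability (16−i)/16 when i types are held, so the wait for the next new type is 16/(16−i).
E = 16/5 + 16/4 + 16/3 + 16/2 + 16/1 = 548/15.

548/15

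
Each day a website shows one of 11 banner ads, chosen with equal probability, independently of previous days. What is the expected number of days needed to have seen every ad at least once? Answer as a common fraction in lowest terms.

After i distinct types are collected, each trial gives a new one with probability (11−i)/11, so the expected wait for the next new type is 11/(11−i).
E = 11/11 + 11/10 + 11/9 + 11/8 + 11/7 + 11/6 + 11/5 + 11/4 + 11/3 + 11/2 + 11/1 = 83711/2520.

83711/2520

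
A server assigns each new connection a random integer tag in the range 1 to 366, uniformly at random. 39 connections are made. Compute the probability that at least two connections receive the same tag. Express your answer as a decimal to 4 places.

It's easier to compute the probability that all 39 are distinct.
P(all distinct) = 366/366 · 365/366 · ··· · 328/366 ≈ 0.1225.
So the probability of at least one match is 1 − 0.1225 = 0.8775.

0.8775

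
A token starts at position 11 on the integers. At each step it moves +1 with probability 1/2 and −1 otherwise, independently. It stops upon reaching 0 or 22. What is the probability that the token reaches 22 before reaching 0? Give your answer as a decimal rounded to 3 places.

0.500

With a fair step, P(i) = ½P(i−1) + ½P(i+1) with P(0)=0, P(22)=1 has the linear solution P(i) = i/22.
P(11) = 11/22 = 1/2 ≈ 0.500.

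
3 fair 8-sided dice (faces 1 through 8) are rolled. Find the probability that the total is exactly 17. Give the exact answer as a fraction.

9/128

There are 8^3 = 512 equally likely outcomes.
The number of ordered 3-tuples from {1,…,8} summing to 17 is 36.
P(sum = 17) = 36/512 = 9/128.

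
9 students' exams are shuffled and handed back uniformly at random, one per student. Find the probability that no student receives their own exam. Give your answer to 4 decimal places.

0.3679

This is the derangement probability: permutations of 9 with no fixed point.
D(9) = 9! · (1 − 1/1! + 1/2! − ··· + (−1)^9/9!) = 133496.
P = 133496/362880 = 16687/45360 ≈ 0.3679.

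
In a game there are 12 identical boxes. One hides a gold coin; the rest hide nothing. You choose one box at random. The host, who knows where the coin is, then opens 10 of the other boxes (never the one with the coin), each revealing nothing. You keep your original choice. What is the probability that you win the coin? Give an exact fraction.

1/12

The host can always open 10 empty boxes regardless of your choice, so the reveals give no information about your original box.
P(win by staying) = 1/12.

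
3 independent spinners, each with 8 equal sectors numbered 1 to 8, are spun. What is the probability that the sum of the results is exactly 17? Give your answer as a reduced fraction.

There are 8^3 = 512 equally likely outcomes.
The number of ordered 3-tuples from {1,…,8} summing to 17 is 36.
P(sum = 17) = 36/512 = 9/128.

9/128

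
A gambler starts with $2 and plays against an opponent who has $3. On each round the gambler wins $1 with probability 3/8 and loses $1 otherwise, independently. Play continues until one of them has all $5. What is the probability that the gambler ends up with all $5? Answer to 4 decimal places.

0.1499

Let r = q/p = (5/8)/(3/8) = 5/3. The recurrence P(i) = p·P(i+1) + q·P(i−1) with P(0)=0, P(5)=1 gives P(i) = (1 − r^i)/(1 − r^5).
P(2) = (1 − (5/3)^2) / (1 − (5/3)^5) = 216/1441 ≈ 0.1499.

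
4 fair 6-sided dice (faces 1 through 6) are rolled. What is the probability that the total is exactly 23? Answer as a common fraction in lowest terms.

1/324

There are 6^4 = 1296 equally likely outcomes.
The number of ordered 4-tuples from {1,…,6} summing to 23 is 4.
P(sum = 23) = 4/1296 = 1/324.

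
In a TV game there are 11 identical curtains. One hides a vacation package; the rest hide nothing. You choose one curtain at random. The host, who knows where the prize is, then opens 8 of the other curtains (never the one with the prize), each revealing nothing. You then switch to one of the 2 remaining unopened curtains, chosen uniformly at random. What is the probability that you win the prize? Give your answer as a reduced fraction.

5/11

Your original curtain holds the prize with probability 1/11, so the other 10 collectively hold it with probability 10/11.
The host can always find 8 empty curtains to open, so the reveals don't change that 10/11; it is now spread over the 2 remaining unopened curtains.
P(win by switching) = (10/11) · (1/2) = 5/11.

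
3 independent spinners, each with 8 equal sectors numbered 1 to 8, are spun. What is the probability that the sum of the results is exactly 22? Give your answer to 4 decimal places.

0.0117

There are 8^3 = 512 equally likely outcomes.
The number of ordered 3-tuples from {1,…,8} summing to 22 is 6.
P(sum = 22) = 6/512 = 3/256 ≈ 0.0117.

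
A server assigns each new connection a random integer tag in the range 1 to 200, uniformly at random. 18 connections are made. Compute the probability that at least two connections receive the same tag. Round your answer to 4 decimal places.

It's easier to compute the probability that all 18 are distinct.
P(all distinct) = 200/200 · 199/200 · ··· · 183/200 ≈ 0.4546.
So the probability of at least one match is 1 − 0.4546 = 0.5454.

0.5454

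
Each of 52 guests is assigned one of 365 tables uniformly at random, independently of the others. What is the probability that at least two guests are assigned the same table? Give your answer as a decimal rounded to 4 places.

It's easier to compute the probability that all 52 are distinct.
P(all distinct) = 365/365 · 364/365 · ··· · 314/365 ≈ 0.0220.
So the probability of at least one match is 1 − 0.0220 = 0.9780.

0.9780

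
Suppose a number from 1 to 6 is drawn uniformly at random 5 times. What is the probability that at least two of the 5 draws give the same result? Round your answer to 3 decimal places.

0.907

P(all 5 different) = 6/6 · 5/6 · ··· · 2/6 ≈ 0.093.
P(at least two equal) = 1 − 0.093 = 0.907.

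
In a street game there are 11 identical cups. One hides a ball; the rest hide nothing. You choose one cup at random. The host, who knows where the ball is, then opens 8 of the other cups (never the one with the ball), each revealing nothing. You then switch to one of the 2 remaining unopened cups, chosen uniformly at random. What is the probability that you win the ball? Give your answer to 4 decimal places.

Your original cup holds the ball with probability 1/11, so the other 10 collectively hold it with probability 10/11.
The host can always find 8 empty cups to open, so the reveals don't change that 10/11; it is now spread over the 2 remaining unopened cups.
P(win by switching) = (10/11) · (1/2) = 5/11 ≈ 0.4545.

0.4545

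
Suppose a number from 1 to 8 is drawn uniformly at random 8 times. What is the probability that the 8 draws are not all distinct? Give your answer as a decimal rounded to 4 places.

0.9976

P(all 8 different) = 8/8 · 7/8 · ··· · 1/8 ≈ 0.0024.
P(at least two equal) = 1 − 0.0024 = 0.9976.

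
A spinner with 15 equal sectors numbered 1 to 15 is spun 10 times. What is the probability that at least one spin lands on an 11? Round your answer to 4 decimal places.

P(no spin lands on an 11) = (14/15)^10 ≈ 0.5016.
P(at least one) = 1 − 0.5016 = 0.4984.

0.4984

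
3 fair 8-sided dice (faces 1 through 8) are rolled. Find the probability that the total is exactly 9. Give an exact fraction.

7/128

There are 8^3 = 512 equally likely outcomes.
The number of ordered 3-tuples from {1,…,8} summing to 9 is 28.
P(sum = 9) = 28/512 = 7/128.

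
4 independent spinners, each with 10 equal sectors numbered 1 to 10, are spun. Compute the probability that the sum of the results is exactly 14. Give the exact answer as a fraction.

There are 10^4 = 10000 equally likely outcomes.
The number of ordered 4-tuples from {1,…,10} summing to 14 is 282.
P(sum = 14) = 282/10000 = 141/5000.

141/5000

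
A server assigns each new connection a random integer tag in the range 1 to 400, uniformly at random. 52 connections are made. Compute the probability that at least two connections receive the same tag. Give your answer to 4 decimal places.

0.9688

It's easier to compute the probability that all 52 are distinct.
P(all distinct) = 400/400 · 399/400 · ··· · 349/400 ≈ 0.0312.
So the probability of at least one match is 1 − 0.0312 = 0.9688.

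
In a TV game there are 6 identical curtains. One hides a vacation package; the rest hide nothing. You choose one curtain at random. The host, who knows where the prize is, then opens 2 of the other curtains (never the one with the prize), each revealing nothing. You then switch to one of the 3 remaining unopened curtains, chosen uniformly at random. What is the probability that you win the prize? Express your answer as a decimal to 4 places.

0.2778

Your original curtain holds the prize with probability 1/6, so the other 5 collectively hold it with probability 5/6.
The host can always find 2 empty curtains to open, so the reveals don't change that 5/6; it is now spread over the 3 remaining unopened curtains.
P(win by switching) = (5/6) · (1/3) = 5/18 ≈ 0.2778.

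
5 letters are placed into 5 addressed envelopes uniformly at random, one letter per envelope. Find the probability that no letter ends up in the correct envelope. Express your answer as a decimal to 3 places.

0.367

This is the derangement probability: permutations of 5 with no fixed point.
D(5) = 5! · (1 − 1/1! + 1/2! − ··· + (−1)^5/5!) = 44.
P = 44/120 = 11/30 ≈ 0.367.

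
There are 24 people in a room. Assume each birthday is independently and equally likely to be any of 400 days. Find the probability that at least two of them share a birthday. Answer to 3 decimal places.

0.505

It's easier to compute the probability that all 24 are distinct.
P(all distinct) = 400/400 · 399/400 · ··· · 377/400 ≈ 0.495.
So the probability of at least one match is 1 − 0.495 = 0.505.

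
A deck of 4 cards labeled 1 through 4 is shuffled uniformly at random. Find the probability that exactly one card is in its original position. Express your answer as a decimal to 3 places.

Choose which one is fixed: C(4,1) = 4 ways.
The remaining 3 must have no fixed point: D(3) = 2.
P = 4·2/24 = 1/3 ≈ 0.333.

0.333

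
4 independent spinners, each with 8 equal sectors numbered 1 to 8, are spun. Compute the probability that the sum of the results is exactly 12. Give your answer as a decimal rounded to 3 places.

There are 8^4 = 4096 equally likely outcomes.
The number of ordered 4-tuples from {1,…,8} summing to 12 is 161.
P(sum = 12) = 161/4096 ≈ 0.039.

0.039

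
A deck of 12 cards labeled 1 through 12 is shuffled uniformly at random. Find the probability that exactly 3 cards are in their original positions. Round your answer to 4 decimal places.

0.0613

Choose which 3 of the 12 are fixed: C(12,3) = 220 ways.
The remaining 9 must have no fixed point: D(9) = 133496.
P = 220·133496/479001600 = 16687/272160 ≈ 0.0613.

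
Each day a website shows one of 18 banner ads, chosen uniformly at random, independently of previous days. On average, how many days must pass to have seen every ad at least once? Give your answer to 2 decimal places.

After i distinct types are collected, each trial gives a new one with probability (18−i)/18, so the expected wait for the next new type is 18/(18−i).
E = 18/18 + 18/17 + 18/16 + 18/15 + 18/14 + 18/13 + 18/12 + 18/11 + 18/10 + 18/9 + 18/8 + 18/7 + 18/6 + 18/5 + 18/4 + 18/3 + 18/2 + 18/1 = 42822903/680680 ≈ 62.91.

62.91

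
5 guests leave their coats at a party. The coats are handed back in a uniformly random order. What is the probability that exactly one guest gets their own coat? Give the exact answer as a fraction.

3/8

Choose which one is fixed: C(5,1) = 5 ways.
The remaining 4 must have no fixed point: D(4) = 9.
P = 5·9/120 = 3/8.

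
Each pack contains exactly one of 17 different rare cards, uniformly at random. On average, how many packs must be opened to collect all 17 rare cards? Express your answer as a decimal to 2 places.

After i distinct types are collected, each trial gives a new one with probability (17−i)/17, so the expected wait for the next new type is 17/(17−i).
E = 17/17 + 17/16 + 17/15 + 17/14 + 17/13 + 17/12 + 17/11 + 17/10 + 17/9 + 17/8 + 17/7 + 17/6 + 17/5 + 17/4 + 17/3 + 17/2 + 17/1 = 42142223/720720 ≈ 58.47.

58.47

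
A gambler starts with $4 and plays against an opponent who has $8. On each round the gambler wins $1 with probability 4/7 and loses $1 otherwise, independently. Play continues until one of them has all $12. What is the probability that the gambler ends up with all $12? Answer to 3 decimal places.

Let r = q/p = (3/7)/(4/7) = 3/4. The recurrence P(i) = p·P(i+1) + q·P(i−1) with P(0)=0, P(12)=1 gives P(i) = (1 − r^i)/(1 − r^12).
P(4) = (1 − (3/4)^4) / (1 − (3/4)^12) = 65536/92833 ≈ 0.706.

0.706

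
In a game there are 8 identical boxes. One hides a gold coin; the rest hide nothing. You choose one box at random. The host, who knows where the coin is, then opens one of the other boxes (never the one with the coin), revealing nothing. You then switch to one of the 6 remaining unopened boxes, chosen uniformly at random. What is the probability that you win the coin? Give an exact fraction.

7/48

Your original box holds the coin with probability 1/8, so the other 7 collectively hold it with probability 7/8.
The host can always find an empty box to open, so this doesn't change that 7/8; it is now spread over the 6 remaining unopened boxes.
P(win by switching) = (7/8) · (1/6) = 7/48.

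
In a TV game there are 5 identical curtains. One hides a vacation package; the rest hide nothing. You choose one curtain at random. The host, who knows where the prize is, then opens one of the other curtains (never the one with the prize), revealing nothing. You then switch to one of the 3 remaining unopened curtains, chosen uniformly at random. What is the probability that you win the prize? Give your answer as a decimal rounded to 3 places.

0.267

Your original curtain holds the prize with probability 1/5, so the other 4 collectively hold it with probability 4/5.
The host can always find an empty curtain to open, so this doesn't change that 4/5; it is now spread over the 3 remaining unopened curtains.
P(win by switching) = (4/5) · (1/3) = 4/15 ≈ 0.267.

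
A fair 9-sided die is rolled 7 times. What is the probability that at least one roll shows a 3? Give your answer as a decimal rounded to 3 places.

P(no roll shows a 3) = (8/9)^7 ≈ 0.438.
P(at least one) = 1 − 0.438 = 0.562.

0.562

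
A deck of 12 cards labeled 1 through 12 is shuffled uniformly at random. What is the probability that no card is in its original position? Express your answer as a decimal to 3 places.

This is the derangement probability: permutations of 12 with no fixed point.
D(12) = 12! · (1 − 1/1! + 1/2! − ··· + (−1)^12/12!) = 176214841.
P = 176214841/479001600 = 16019531/43545600 ≈ 0.368.

0.368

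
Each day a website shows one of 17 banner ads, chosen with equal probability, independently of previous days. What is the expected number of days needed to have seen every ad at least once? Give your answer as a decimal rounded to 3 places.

58.472

After i distinct types are collected, each trial gives a new one with probability (17−i)/17, so the expected wait for the next new type is 17/(17−i).
E = 17/17 + 17/16 + 17/15 + 17/14 + 17/13 + 17/12 + 17/11 + 17/10 + 17/9 + 17/8 + 17/7 + 17/6 + 17/5 + 17/4 + 17/3 + 17/2 + 17/1 = 42142223/720720 ≈ 58.472.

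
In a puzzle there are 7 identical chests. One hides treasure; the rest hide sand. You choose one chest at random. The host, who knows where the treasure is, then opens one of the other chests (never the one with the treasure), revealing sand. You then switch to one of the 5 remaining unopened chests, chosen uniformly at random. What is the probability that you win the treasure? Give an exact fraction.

6/35

Your original chest holds the treasure with probability 1/7, so the other 6 collectively hold it with probability 6/7.
The host can always find an empty chest to open, so this doesn't change that 6/7; it is now spread over the 5 remaining unopened chests.
P(win by switching) = (6/7) · (1/5) = 6/35.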